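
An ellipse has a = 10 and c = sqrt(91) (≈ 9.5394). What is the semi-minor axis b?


b^2 = 10^2 - (sqrt(91))^2 = 100 - 91 = 9
b = sqrt(9) = 3

b = 3


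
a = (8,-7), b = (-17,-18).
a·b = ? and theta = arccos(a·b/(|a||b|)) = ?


a·b = 8*(-17) - 7*(-18) = -136 + 126 = -10
|a| = sqrt(64+49) = 10.6301
|b| = sqrt(289+324) = 24.7588
cos(theta) = -10/(sqrt(113)*sqrt(613)) = -10/sqrt(69269) = -0.037995
theta = arccos(-10/sqrt(69269)) = 92.1775 degrees

a·b = -10, theta = 92.1775 deg


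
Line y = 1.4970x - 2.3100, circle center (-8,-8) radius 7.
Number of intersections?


Substitute y = 1.4970x - 2.3100: (x+ 8)^2 + (1.4970x- 2.3100+ 8)^2 = 49
Expand to Ax^2 + Bx + C = 0, where b-k = 5.69
A = 1+m^2 = 3.241009
B = 2(m(b-k) - h) = 2(1.4970*5.69 + 8) = 33.03586
C = h^2 + (b-k)^2 - r^2 = 64 + 32.3761 - 49 = 47.3761
disc = B^2-4AC = 1091.3680 - 614.1855 = 477.1825
disc > 0

2 intersection points


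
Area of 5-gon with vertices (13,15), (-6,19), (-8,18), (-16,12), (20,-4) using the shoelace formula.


sum(xi*y_{i+1}) = 13*19 - 6*18 - 8*12 - 16*(-4) + 20*15 = 407
sum(yi*x_{i+1}) = 15*(-6) + 19*(-8) + 18*(-16) + 12*20 - 4*13 = -342
Area = |407 + 342|/2 = 749/2 = 374.5000

374.5000 sq units


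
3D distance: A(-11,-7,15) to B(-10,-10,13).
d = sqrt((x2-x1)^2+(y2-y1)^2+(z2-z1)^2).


dx=1, dy=-3, dz=-2
d = sqrt(1+9+4) = sqrt(14) = 3.7417

3.7417


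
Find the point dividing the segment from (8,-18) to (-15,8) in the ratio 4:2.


Px = (4*(-15) + 2*8)/6 = -44/6 = -7.3333
Py = (4*8 + 2*(-18))/6 = -4/6 = -0.6667

P = (-7.3333, -0.6667)


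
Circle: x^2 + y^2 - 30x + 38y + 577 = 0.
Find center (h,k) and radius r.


h = -D/2 = 30/2 = 15
k = -E/2 = -38/2 = -19
r^2 = h^2 + k^2 - F = 225 + 361 - 577 = 9
r = 3

Center (15, -19), radius = 3


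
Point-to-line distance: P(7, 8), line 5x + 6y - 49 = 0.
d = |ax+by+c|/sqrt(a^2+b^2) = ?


|5*7 + 6*8 - 49| = |34| = 34
sqrt(25 + 36) = sqrt(61) = 7.8102
d = 34/sqrt(61) = 4.3533

4.3533


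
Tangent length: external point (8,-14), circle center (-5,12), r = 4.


d = sqrt((8+ 5)^2 + (-14-12)^2) = sqrt(169+676) = 29.0689
L = sqrt(845.0000 - 16) = sqrt(829.0000) = 28.7924

28.7924


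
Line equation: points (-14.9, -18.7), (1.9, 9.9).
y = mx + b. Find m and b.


m = (28.6)/(16.8) = 1.7024
b = y1 - m*x1 = -18.7 - (28.6*(-14.9))/(16.8) = -18.7 + 25.3655 = 6.6655

y = 1.7024x + 6.6655


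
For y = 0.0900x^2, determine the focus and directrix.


a = 0.0900
1/(4a) = 2.7778
Focus = (0, 2.7778)
Directrix: y = -2.7778

Focus = (0, 2.7778), Directrix: y = -2.7778


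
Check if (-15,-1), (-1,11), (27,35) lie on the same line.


-15*(11-35) - 1*(35+ 1) + 27*(-1-11)
= 360 - 36 - 324 = 0

Yes, collinear (determinant = 0)


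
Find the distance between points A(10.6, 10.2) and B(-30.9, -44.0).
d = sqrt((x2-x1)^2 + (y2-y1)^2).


dx = -30.9 - 10.6 = -41.5
dy = -44.0 - 10.2 = -54.2
d = sqrt(1722.25 + 2937.64) = sqrt(4659.89) = 68.2634

68.2634


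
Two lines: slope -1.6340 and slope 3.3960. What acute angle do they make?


m1-m2 = -5.03
1+m1*m2 = -4.549064
tan(theta) = |-5.03/(-4.549064)| = 1.105722
theta = arctan(|-5.03/(-4.549064)|) = 47.8742 degrees (acute angle)

47.8742 degrees


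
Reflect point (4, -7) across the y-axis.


Reflection rule for y-axis: (-x, y)
(4, -7) -> (-4, -7)

(-4, -7)


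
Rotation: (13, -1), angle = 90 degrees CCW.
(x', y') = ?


cos(90) = 0, sin(90) = 1
x' = 13*0 + 1*1 = 1
y' = 13*1 - 1*0 = 13

(1, 13)


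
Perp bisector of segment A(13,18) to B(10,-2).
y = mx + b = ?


Midpoint = (11.5, 8)
Slope of AB = dy/dx = -20/(-3) = 6.6667
Perp slope = -dx/dy = -3/20 = -0.1500
b = My - (perp slope)*Mx = 8 + (-3*11.5)/(-20) = 8 + 1.7250 = 9.7250

y = -0.1500x + 9.7250


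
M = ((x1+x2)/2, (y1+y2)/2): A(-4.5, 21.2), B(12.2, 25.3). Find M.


Mx = (-4.5 + 12.2)/2 = 7.7/2 = 3.8500
My = (21.2 + 25.3)/2 = 46.5/2 = 23.2500

(3.8500, 23.2500)


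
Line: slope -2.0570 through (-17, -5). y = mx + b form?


y + 5 = -2.0570(x + 17)
y = -2.0570x - 5 + 2.0570*(-17)
y = -2.0570x - 39.9690

y = -2.0570x - 39.9690


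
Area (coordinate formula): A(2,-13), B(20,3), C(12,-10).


2*(3+ 10) = 26
20*(-10+ 13) = 60
12*(-13-3) = -192
sum = -106
Area = |-106|/2 = 53.0000

53.0000 sq units


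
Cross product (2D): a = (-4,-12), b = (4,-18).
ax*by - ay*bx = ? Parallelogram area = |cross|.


cross = -4*(-18) + 12*4 = 72 + 48 = 120
Parallelogram area = |120| = 120

cross = 120, parallelogram area = 120


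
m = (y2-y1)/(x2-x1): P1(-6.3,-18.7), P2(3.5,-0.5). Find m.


dy = -0.5 + 18.7 = 18.2
dx = 3.5 + 6.3 = 9.8
m = 18.2/9.8 = 1.8571

m = 1.8571


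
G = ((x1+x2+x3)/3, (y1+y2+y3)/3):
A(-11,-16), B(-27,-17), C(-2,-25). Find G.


Gx = (-11- 27- 2)/3 = -40/3 = -13.3333
Gy = (-16- 17- 25)/3 = -58/3 = -19.3333

G = (-13.3333, -19.3333)


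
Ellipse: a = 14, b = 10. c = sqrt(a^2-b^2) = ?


c^2 = 14^2 - 10^2 = 196 - 100 = 96
c = sqrt(96) = 9.7980

c = 9.7980


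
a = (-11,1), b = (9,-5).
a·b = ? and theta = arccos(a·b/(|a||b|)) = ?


a·b = -11*9 + 1*(-5) = -99 - 5 = -104
|a| = sqrt(121+1) = 11.0454
|b| = sqrt(81+25) = 10.2956
cos(theta) = -104/(sqrt(122)*sqrt(106)) = -104/sqrt(12932) = -0.914535
theta = arccos(-104/sqrt(12932)) = 156.1398 degrees

a·b = -104, theta = 156.1398 deg


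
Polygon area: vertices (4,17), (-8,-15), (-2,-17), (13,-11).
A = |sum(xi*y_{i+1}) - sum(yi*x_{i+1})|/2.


sum(xi*y_{i+1}) = 4*(-15) - 8*(-17) - 2*(-11) + 13*17 = 319
sum(yi*x_{i+1}) = 17*(-8) - 15*(-2) - 17*13 - 11*4 = -371
Area = |319 + 371|/2 = 690/2 = 345.0000

345.0000 sq units


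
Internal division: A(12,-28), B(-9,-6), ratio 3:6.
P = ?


Px = (3*(-9) + 6*12)/9 = 45/9 = 5.0000
Py = (3*(-6) + 6*(-28))/9 = -186/9 = -20.6667

P = (5.0000, -20.6667)


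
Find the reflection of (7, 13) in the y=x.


Reflection rule for y=x: (y, x)
(7, 13) -> (13, 7)

(13, 7)


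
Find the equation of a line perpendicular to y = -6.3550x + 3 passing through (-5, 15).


Perpendicular slope = -1/m1 = -1/(-6.3550) = 0.1574
b2 = y0 - m2*x0 = 15 - 5/(-6.3550) = 15 + 0.7868 = 15.7868

y = 0.1574x + 15.7868


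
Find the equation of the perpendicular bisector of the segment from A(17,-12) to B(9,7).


Midpoint = (13, -2.5)
Slope of AB = dy/dx = 19/(-8) = -2.3750
Perp slope = -dx/dy = 8/19 = 0.4211
b = My - (perp slope)*Mx = -2.5 + (-8*13)/19 = -2.5 - 5.4737 = -7.9737

y = 0.4211x - 7.9737


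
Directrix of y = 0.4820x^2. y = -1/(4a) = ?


a = 0.4820
1/(4a) = 0.5187
directrix: y = -0.5187 = -0.5187

y = -0.5187


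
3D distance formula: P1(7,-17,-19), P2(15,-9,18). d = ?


dx=8, dy=8, dz=37
d = sqrt(64+64+1369) = sqrt(1497) = 38.6911

38.6911


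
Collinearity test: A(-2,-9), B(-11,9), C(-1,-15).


-2*(9+ 15) - 11*(-15+ 9) - 1*(-9-9)
= -48 + 66 + 18 = 36

No, not collinear (determinant = 36)


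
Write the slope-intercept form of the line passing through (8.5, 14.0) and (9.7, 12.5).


m = (-1.5)/(1.2) = -1.2500
b = y1 - m*x1 = 14.0 - (-1.5*8.5)/(1.2) = 14.0 + 10.6250 = 24.6250

y = -1.2500x + 24.6250


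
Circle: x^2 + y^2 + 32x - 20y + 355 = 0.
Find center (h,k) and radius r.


h = -D/2 = -32/2 = -16
k = -E/2 = 20/2 = 10
r^2 = h^2 + k^2 - F = 256 + 100 - 355 = 1
r = 1

Center (-16, 10), radius = 1


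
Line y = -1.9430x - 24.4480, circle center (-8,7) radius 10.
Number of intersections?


Substitute y = -1.9430x - 24.4480: (x+ 8)^2 + (-1.9430x- 24.4480-7)^2 = 100
Expand to Ax^2 + Bx + C = 0, where b-k = -31.448
A = 1+m^2 = 4.775249
B = 2(m(b-k) - h) = 2(-1.9430*(-31.448) + 8) = 138.206928
C = h^2 + (b-k)^2 - r^2 = 64 + 988.976704 - 100 = 952.976704
disc = B^2-4AC = 19101.1549 - 18202.8042 = 898.3507
disc > 0

2 intersection points


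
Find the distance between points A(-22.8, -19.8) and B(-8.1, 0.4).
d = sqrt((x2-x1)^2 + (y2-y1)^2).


dx = -8.1 + 22.8 = 14.7
dy = 0.4 + 19.8 = 20.2
d = sqrt(216.09 + 408.04) = sqrt(624.13) = 24.9826

24.9826


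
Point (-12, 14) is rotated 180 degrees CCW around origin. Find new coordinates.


cos(180) = -1, sin(180) = 0
x' = -12*(-1) - 14*0 = 12
y' = -12*0 + 14*(-1) = -14

(12, -14)


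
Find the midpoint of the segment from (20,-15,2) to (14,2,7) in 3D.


Mx = (20+14)/2 = 17.0000
My = (-15+2)/2 = -6.5000
Mz = (2+7)/2 = 4.5000

M = (17.0000, -6.5000, 4.5000)


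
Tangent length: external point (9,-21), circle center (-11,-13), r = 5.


d = sqrt((9+ 11)^2 + (-21+ 13)^2) = sqrt(400+64) = 21.5407
L = sqrt(464.0000 - 25) = sqrt(439.0000) = 20.9523

20.9523


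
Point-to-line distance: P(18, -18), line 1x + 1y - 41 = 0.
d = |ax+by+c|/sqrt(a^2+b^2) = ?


|1*18 + 1*(-18) - 41| = |-41| = 41
sqrt(1 + 1) = sqrt(2) = 1.4142
d = 41/sqrt(2) = 28.9914

28.9914


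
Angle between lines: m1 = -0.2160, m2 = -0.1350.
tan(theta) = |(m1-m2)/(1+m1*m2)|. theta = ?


m1-m2 = -0.081
1+m1*m2 = 1.02916
tan(theta) = |-0.081/1.02916| = 0.078705
theta = arctan(|-0.081/1.02916|) = 4.5002 degrees (acute angle)

4.5002 degrees


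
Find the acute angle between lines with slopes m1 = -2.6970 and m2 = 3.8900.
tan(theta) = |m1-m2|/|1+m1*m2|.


m1-m2 = -6.587
1+m1*m2 = -9.49133
tan(theta) = |-6.587/(-9.49133)| = 0.694002
theta = arctan(|-6.587/(-9.49133)|) = 34.7607 degrees (acute angle)

34.7607 degrees


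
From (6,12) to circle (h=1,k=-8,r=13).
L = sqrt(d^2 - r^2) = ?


d = sqrt((6-1)^2 + (12+ 8)^2) = sqrt(25+400) = 20.6155
L = sqrt(425.0000 - 169) = sqrt(256.0000) = 16.0000

16.0000


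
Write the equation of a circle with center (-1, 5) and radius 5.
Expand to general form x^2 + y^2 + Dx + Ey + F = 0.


(x+ 1)^2 + (y-5)^2 = 5^2
D = -2h = 2, E = -2k = -10
F = h^2+k^2-r^2 = 1+25-25 = 1

x^2 + y^2 + 2x - 10y + 1 = 0


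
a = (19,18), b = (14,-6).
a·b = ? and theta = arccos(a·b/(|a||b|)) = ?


a·b = 19*14 + 18*(-6) = 266 - 108 = 158
|a| = sqrt(361+324) = 26.1725
|b| = sqrt(196+36) = 15.2315
cos(theta) = 158/(sqrt(685)*sqrt(232)) = 158/sqrt(158920) = 0.396340
theta = arccos(158/sqrt(158920)) = 66.6504 degrees

a·b = 158, theta = 66.6504 deg


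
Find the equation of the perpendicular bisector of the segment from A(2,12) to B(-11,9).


Midpoint = (-4.5, 10.5)
Slope of AB = dy/dx = -3/(-13) = 0.2308
Perp slope = -dx/dy = -13/3 = -4.3333
b = My - (perp slope)*Mx = 10.5 + (-13*(-4.5))/(-3) = 10.5 - 19.5000 = -9.0000

y = -4.3333x - 9.0000


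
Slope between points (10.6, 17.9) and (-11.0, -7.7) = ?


dy = -7.7 - 17.9 = -25.6
dx = -11.0 - 10.6 = -21.6
m = -25.6/(-21.6) = 1.1852

m = 1.1852


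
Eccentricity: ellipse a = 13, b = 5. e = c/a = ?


c = sqrt(169-25) = sqrt(144) = 12.0000
e = c/a = 12/13 = 0.9231

e = 0.9231


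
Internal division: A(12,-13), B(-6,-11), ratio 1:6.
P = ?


Px = (1*(-6) + 6*12)/7 = 66/7 = 9.4286
Py = (1*(-11) + 6*(-13))/7 = -89/7 = -12.7143

P = (9.4286, -12.7143)


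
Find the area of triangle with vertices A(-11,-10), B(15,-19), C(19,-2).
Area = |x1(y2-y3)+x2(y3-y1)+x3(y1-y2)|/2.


-11*(-19+ 2) = 187
15*(-2+ 10) = 120
19*(-10+ 19) = 171
sum = 478
Area = |478|/2 = 239.0000

239.0000 sq units


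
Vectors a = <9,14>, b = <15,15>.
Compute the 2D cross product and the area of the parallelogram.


cross = 9*15 - 14*15 = 135 - 210 = -75
Parallelogram area = |-75| = 75

cross = -75, parallelogram area = 75


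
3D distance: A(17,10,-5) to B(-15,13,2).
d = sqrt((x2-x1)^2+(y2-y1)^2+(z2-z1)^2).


dx=-32, dy=3, dz=7
d = sqrt(1024+9+49) = sqrt(1082) = 32.8938

32.8938


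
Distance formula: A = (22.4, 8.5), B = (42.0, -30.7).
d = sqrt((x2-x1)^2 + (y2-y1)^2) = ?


dx = 42.0 - 22.4 = 19.6
dy = -30.7 - 8.5 = -39.2
d = sqrt(384.16 + 1536.64) = sqrt(1920.8) = 43.8269

43.8269


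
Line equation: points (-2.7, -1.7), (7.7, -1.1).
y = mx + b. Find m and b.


m = (0.6)/(10.4) = 0.0577
b = y1 - m*x1 = -1.7 - (0.6*(-2.7))/(10.4) = -1.7 + 0.1558 = -1.5442

y = 0.0577x - 1.5442


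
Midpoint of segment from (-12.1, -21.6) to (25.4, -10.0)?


Mx = (-12.1 + 25.4)/2 = 13.3/2 = 6.6500
My = (-21.6 - 10.0)/2 = -31.6/2 = -15.8000

(6.6500, -15.8000)


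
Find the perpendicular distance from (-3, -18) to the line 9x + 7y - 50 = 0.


|9*(-3) + 7*(-18) - 50| = |-203| = 203
sqrt(81 + 49) = sqrt(130) = 11.4018
d = 203/sqrt(130) = 17.8043

17.8043


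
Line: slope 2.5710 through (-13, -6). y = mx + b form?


y + 6 = 2.5710(x + 13)
y = 2.5710x - 6 - 2.5710*(-13)
y = 2.5710x + 27.4230

y = 2.5710x + 27.4230


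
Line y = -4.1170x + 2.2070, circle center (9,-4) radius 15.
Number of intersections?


Substitute y = -4.1170x + 2.2070: (x-9)^2 + (-4.1170x+2.2070+ 4)^2 = 225
Expand to Ax^2 + Bx + C = 0, where b-k = 6.207
A = 1+m^2 = 17.949689
B = 2(m(b-k) - h) = 2(-4.1170*6.207 - 9) = -69.108438
C = h^2 + (b-k)^2 - r^2 = 81 + 38.526849 - 225 = -105.473151
disc = B^2-4AC = 4775.9762 + 7572.8410 = 12348.8172
disc > 0

2 intersection points


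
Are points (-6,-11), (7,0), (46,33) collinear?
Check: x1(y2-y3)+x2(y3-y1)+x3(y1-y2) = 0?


-6*(0-33) + 7*(33+ 11) + 46*(-11-0)
= 198 + 308 - 506 = 0

Yes, collinear (determinant = 0)


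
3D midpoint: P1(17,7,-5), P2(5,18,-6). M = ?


Mx = (17+5)/2 = 11.0000
My = (7+18)/2 = 12.5000
Mz = (-5- 6)/2 = -5.5000

M = (11.0000, 12.5000, -5.5000)


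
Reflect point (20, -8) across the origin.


Reflection rule for origin: (-x, -y)
(20, -8) -> (-20, 8)

(-20, 8)


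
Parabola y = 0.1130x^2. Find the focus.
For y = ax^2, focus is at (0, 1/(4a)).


a = 0.1130
4a = 0.4520
focus = (0, 1/0.4520) = (0, 2.2124)

Focus = (0, 2.2124)


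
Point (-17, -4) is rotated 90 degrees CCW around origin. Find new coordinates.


cos(90) = 0, sin(90) = 1
x' = -17*0 + 4*1 = 4
y' = -17*1 - 4*0 = -17

(4, -17)


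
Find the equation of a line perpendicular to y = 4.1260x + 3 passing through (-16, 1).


Perpendicular slope = -1/m1 = -1/4.1260 = -0.2424
b2 = y0 - m2*x0 = 1 - 16/4.1260 = 1 - 3.8778 = -2.8778

y = -0.2424x - 2.8778


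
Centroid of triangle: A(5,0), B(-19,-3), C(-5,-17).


Gx = (5- 19- 5)/3 = -19/3 = -6.3333
Gy = (0- 3- 17)/3 = -20/3 = -6.6667

G = (-6.3333, -6.6667)


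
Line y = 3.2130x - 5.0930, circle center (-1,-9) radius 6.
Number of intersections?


Substitute y = 3.2130x - 5.0930: (x+ 1)^2 + (3.2130x- 5.0930+ 9)^2 = 36
Expand to Ax^2 + Bx + C = 0, where b-k = 3.907
A = 1+m^2 = 11.323369
B = 2(m(b-k) - h) = 2(3.2130*3.907 + 1) = 27.106382
C = h^2 + (b-k)^2 - r^2 = 1 + 15.264649 - 36 = -19.735351
disc = B^2-4AC = 734.7559 + 893.8826 = 1628.6385
disc > 0

2 intersection points


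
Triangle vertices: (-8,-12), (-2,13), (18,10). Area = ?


-8*(13-10) = -24
-2*(10+ 12) = -44
18*(-12-13) = -450
sum = -518
Area = |-518|/2 = 259.0000

259.0000 sq units


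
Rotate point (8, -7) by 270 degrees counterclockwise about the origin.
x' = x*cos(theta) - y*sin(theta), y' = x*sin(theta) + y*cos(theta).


cos(270) = 0, sin(270) = -1
x' = 8*0 + 7*(-1) = -7
y' = 8*(-1) - 7*0 = -8

(-7, -8)


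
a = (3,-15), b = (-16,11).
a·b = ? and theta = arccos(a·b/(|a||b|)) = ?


a·b = 3*(-16) - 15*11 = -48 - 165 = -213
|a| = sqrt(9+225) = 15.2971
|b| = sqrt(256+121) = 19.4165
cos(theta) = -213/(sqrt(234)*sqrt(377)) = -213/sqrt(88218) = -0.717135
theta = arccos(-213/sqrt(88218)) = 135.8185 degrees

a·b = -213, theta = 135.8185 deg


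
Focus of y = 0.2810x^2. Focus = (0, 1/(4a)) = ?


a = 0.2810
4a = 1.1240
focus = (0, 1/1.1240) = (0, 0.8897)

Focus = (0, 0.8897)


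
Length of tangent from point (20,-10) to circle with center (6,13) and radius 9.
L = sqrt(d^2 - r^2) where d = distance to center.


d = sqrt((20-6)^2 + (-10-13)^2) = sqrt(196+529) = 26.9258
L = sqrt(725.0000 - 81) = sqrt(644.0000) = 25.3772

25.3772


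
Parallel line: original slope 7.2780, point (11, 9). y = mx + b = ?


Parallel lines have equal slopes.
m2 = 7.2780
b2 = 9 - 7.2780*11 = -71.0580

y = 7.2780x - 71.0580


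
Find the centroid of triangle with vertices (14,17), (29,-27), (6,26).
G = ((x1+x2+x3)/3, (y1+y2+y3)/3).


Gx = (14+29+6)/3 = 49/3 = 16.3333
Gy = (17- 27+26)/3 = 16/3 = 5.3333

G = (16.3333, 5.3333)


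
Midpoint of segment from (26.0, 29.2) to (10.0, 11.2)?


Mx = (26.0 + 10.0)/2 = 36.0/2 = 18.0000
My = (29.2 + 11.2)/2 = 40.4/2 = 20.2000

(18.0000, 20.2000)


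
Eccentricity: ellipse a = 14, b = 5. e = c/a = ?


c = sqrt(196-25) = sqrt(171) = 13.0767
e = c/a = sqrt(171)/14 = 0.9340

e = 0.9340


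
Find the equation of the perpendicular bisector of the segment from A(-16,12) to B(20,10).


Midpoint = (2, 11)
Slope of AB = dy/dx = -2/36 = -0.0556
Perp slope = -dx/dy = 36/2 = 18.0000
b = My - (perp slope)*Mx = 11 + (36*2)/(-2) = 11 - 36.0000 = -25.0000

y = 18.0000x - 25.0000


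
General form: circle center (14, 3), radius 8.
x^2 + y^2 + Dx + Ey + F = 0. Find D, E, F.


(x-14)^2 + (y-3)^2 = 8^2
D = -2h = -28, E = -2k = -6
F = h^2+k^2-r^2 = 196+9-64 = 141

D = -28, E = -6, F = 141


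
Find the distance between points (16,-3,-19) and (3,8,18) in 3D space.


dx=-13, dy=11, dz=37
d = sqrt(169+121+1369) = sqrt(1659) = 40.7308

40.7308


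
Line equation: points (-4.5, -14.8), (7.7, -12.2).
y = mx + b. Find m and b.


m = (2.6)/(12.2) = 0.2131
b = y1 - m*x1 = -14.8 - (2.6*(-4.5))/(12.2) = -14.8 + 0.9590 = -13.8410

y = 0.2131x - 13.8410


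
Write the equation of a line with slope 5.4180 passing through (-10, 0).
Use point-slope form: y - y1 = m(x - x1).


y - 0 = 5.4180(x + 10)
y = 5.4180x + 0 - 5.4180*(-10)
y = 5.4180x + 54.1800

y = 5.4180x + 54.1800


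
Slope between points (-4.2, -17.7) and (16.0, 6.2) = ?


dy = 6.2 + 17.7 = 23.9
dx = 16.0 + 4.2 = 20.2
m = 23.9/20.2 = 1.1832

m = 1.1832


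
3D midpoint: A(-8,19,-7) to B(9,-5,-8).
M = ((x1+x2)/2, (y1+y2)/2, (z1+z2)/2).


Mx = (-8+9)/2 = 0.5000
My = (19- 5)/2 = 7.0000
Mz = (-7- 8)/2 = -7.5000

M = (0.5000, 7.0000, -7.5000)


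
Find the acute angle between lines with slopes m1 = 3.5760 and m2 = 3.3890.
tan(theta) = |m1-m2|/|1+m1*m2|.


m1-m2 = 0.187
1+m1*m2 = 13.119064
tan(theta) = |0.187/13.119064| = 0.014254
theta = arctan(|0.187/13.119064|) = 0.8166 degrees (acute angle)

0.8166 degrees


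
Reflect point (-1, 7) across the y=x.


Reflection rule for y=x: (y, x)
(-1, 7) -> (7, -1)

(7, -1)


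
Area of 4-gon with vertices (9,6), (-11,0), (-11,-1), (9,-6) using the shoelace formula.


sum(xi*y_{i+1}) = 9*0 - 11*(-1) - 11*(-6) + 9*6 = 131
sum(yi*x_{i+1}) = 6*(-11) + 0*(-11) - 1*9 - 6*9 = -129
Area = |131 + 129|/2 = 260/2 = 130.0000

130.0000 sq units


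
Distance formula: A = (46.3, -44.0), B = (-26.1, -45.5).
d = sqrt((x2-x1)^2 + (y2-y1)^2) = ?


dx = -26.1 - 46.3 = -72.4
dy = -45.5 + 44.0 = -1.5
d = sqrt(5241.76 + 2.25) = sqrt(5244.01) = 72.4155

72.4155


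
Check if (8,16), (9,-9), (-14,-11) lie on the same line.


8*(-9+ 11) + 9*(-11-16) - 14*(16+ 9)
= 16 - 243 - 350 = -577

No, not collinear (determinant = -577)


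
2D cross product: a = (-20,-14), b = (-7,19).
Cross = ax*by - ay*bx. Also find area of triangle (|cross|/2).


cross = -20*19 + 14*(-7) = -380 - 98 = -478
Triangle area = |-478|/2 = 478/2 = 239.0000

cross = -478, triangle area = 239.0000


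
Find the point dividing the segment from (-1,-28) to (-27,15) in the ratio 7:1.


Px = (7*(-27) + 1*(-1))/8 = -190/8 = -23.7500
Py = (7*15 + 1*(-28))/8 = 77/8 = 9.6250

P = (-23.7500, 9.6250)


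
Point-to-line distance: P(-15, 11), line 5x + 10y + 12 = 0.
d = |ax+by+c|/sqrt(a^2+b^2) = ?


|5*(-15) + 10*11 + 12| = |47| = 47
sqrt(25 + 100) = sqrt(125) = 11.1803
d = 47/sqrt(125) = 4.2038

4.2038


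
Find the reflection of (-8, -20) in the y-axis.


Reflection rule for y-axis: (-x, y)
(-8, -20) -> (8, -20)

(8, -20)


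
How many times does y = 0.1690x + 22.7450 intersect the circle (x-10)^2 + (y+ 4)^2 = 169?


Substitute y = 0.1690x + 22.7450: (x-10)^2 + (0.1690x+22.7450+ 4)^2 = 169
Expand to Ax^2 + Bx + C = 0, where b-k = 26.745
A = 1+m^2 = 1.028561
B = 2(m(b-k) - h) = 2(0.1690*26.745 - 10) = -10.96019
C = h^2 + (b-k)^2 - r^2 = 100 + 715.295025 - 169 = 646.295025
disc = B^2-4AC = 120.1258 - 2659.0154 = -2538.8896
disc < 0

0 intersection points


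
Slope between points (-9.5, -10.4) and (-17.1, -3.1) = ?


dy = -3.1 + 10.4 = 7.3
dx = -17.1 + 9.5 = -7.6
m = 7.3/(-7.6) = -0.9605

m = -0.9605


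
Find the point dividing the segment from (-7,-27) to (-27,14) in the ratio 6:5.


Px = (6*(-27) + 5*(-7))/11 = -197/11 = -17.9091
Py = (6*14 + 5*(-27))/11 = -51/11 = -4.6364

P = (-17.9091, -4.6364)


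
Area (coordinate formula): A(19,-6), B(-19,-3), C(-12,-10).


19*(-3+ 10) = 133
-19*(-10+ 6) = 76
-12*(-6+ 3) = 36
sum = 245
Area = |245|/2 = 122.5000

122.5000 sq units


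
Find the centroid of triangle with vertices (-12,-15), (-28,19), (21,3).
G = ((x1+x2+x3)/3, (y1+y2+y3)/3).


Gx = (-12- 28+21)/3 = -19/3 = -6.3333
Gy = (-15+19+3)/3 = 7/3 = 2.3333

G = (-6.3333, 2.3333)


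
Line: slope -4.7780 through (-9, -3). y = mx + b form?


y + 3 = -4.7780(x + 9)
y = -4.7780x - 3 + 4.7780*(-9)
y = -4.7780x - 46.0020

y = -4.7780x - 46.0020


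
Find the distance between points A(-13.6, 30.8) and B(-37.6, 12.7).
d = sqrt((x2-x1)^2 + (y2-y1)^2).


dx = -37.6 + 13.6 = -24.0
dy = 12.7 - 30.8 = -18.1
d = sqrt(576.0 + 327.61) = sqrt(903.61) = 30.0601

30.0601


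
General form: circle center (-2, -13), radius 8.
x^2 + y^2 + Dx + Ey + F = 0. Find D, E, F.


(x+ 2)^2 + (y+ 13)^2 = 8^2
D = -2h = 4, E = -2k = 26
F = h^2+k^2-r^2 = 4+169-64 = 109

D = 4, E = 26, F = 109


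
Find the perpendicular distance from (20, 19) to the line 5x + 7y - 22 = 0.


|5*20 + 7*19 - 22| = |211| = 211
sqrt(25 + 49) = sqrt(74) = 8.6023
d = 211/sqrt(74) = 24.5283

24.5283


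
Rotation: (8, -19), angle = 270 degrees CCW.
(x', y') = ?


cos(270) = 0, sin(270) = -1
x' = 8*0 + 19*(-1) = -19
y' = 8*(-1) - 19*0 = -8

(-19, -8)


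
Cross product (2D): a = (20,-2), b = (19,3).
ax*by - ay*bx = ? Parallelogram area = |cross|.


cross = 20*3 + 2*19 = 60 + 38 = 98
Parallelogram area = |98| = 98

cross = 98, parallelogram area = 98


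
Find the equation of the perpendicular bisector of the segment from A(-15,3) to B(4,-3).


Midpoint = (-5.5, 0)
Slope of AB = dy/dx = -6/19 = -0.3158
Perp slope = -dx/dy = 19/6 = 3.1667
b = My - (perp slope)*Mx = 0 + (19*(-5.5))/(-6) = 0 + 17.4167 = 17.4167

y = 3.1667x + 17.4167


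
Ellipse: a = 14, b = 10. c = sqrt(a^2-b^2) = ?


c^2 = 14^2 - 10^2 = 196 - 100 = 96
c = sqrt(96) = 9.7980

c = 9.7980


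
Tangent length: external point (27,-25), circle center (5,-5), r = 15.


d = sqrt((27-5)^2 + (-25+ 5)^2) = sqrt(484+400) = 29.7321
L = sqrt(884.0000 - 225) = sqrt(659.0000) = 25.6710

25.6710


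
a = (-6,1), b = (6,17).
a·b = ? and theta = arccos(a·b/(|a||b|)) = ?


a·b = -6*6 + 1*17 = -36 + 17 = -19
|a| = sqrt(36+1) = 6.0828
|b| = sqrt(36+289) = 18.0278
cos(theta) = -19/(sqrt(37)*sqrt(325)) = -19/sqrt(12025) = -0.173265
theta = arccos(-19/sqrt(12025)) = 99.9777 degrees

a·b = -19, theta = 99.9777 deg


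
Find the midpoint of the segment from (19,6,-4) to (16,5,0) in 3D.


Mx = (19+16)/2 = 17.5000
My = (6+5)/2 = 5.5000
Mz = (-4+0)/2 = -2.0000

M = (17.5000, 5.5000, -2.0000)


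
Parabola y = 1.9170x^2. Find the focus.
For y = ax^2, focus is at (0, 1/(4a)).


a = 1.9170
4a = 7.6680
focus = (0, 1/7.6680) = (0, 0.1304)

Focus = (0, 0.1304)


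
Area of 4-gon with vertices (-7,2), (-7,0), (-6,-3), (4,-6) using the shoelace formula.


sum(xi*y_{i+1}) = -7*0 - 7*(-3) - 6*(-6) + 4*2 = 65
sum(yi*x_{i+1}) = 2*(-7) + 0*(-6) - 3*4 - 6*(-7) = 16
Area = |65 - 16|/2 = 49/2 = 24.5000

24.5000 sq units


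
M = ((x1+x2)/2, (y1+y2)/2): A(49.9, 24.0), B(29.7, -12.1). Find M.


Mx = (49.9 + 29.7)/2 = 79.6/2 = 39.8000
My = (24.0 - 12.1)/2 = 11.9/2 = 5.9500

(39.8000, 5.9500)


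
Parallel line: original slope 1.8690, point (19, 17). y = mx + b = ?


Parallel lines have equal slopes.
m2 = 1.8690
b2 = 17 - 1.8690*19 = -18.5110

y = 1.8690x - 18.5110


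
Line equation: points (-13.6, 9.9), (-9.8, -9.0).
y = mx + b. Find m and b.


m = (-18.9)/(3.8) = -4.9737
b = y1 - m*x1 = 9.9 - (-18.9*(-13.6))/(3.8) = 9.9 - 67.6421 = -57.7421

y = -4.9737x - 57.7421


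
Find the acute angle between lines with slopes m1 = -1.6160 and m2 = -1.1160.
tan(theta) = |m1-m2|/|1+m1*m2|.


m1-m2 = -0.5
1+m1*m2 = 2.803456
tan(theta) = |-0.5/2.803456| = 0.178351
theta = arctan(|-0.5/2.803456|) = 10.1124 degrees (acute angle)

10.1124 degrees


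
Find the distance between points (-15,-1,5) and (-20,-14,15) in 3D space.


dx=-5, dy=-13, dz=10
d = sqrt(25+169+100) = sqrt(294) = 17.1464

17.1464


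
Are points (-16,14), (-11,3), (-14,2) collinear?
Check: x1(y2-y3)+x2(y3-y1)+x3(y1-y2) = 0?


-16*(3-2) - 11*(2-14) - 14*(14-3)
= -16 + 132 - 154 = -38

No, not collinear (determinant = -38)


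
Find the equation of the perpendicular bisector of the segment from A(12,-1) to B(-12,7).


Midpoint = (0, 3)
Slope of AB = dy/dx = 8/(-24) = -0.3333
Perp slope = -dx/dy = 24/8 = 3.0000
b = My - (perp slope)*Mx = 3 + (-24*0)/8 = 3 + 0 = 3.0000

y = 3.0000x + 3.0000


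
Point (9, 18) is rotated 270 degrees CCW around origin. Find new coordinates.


cos(270) = 0, sin(270) = -1
x' = 9*0 - 18*(-1) = 18
y' = 9*(-1) + 18*0 = -9

(18, -9)


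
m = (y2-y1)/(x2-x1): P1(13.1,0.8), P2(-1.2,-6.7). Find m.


dy = -6.7 - 0.8 = -7.5
dx = -1.2 - 13.1 = -14.3
m = -7.5/(-14.3) = 0.5245

m = 0.5245


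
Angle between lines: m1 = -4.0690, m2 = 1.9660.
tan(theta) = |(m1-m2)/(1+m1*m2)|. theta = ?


m1-m2 = -6.035
1+m1*m2 = -6.999654
tan(theta) = |-6.035/(-6.999654)| = 0.862185
theta = arctan(|-6.035/(-6.999654)|) = 40.7674 degrees (acute angle)

40.7674 degrees


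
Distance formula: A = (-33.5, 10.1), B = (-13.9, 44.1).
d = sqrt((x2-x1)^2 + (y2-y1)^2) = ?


dx = -13.9 + 33.5 = 19.6
dy = 44.1 - 10.1 = 34.0
d = sqrt(384.16 + 1156.0) = sqrt(1540.16) = 39.2449

39.2449


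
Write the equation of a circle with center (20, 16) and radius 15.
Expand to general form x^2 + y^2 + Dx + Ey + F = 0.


(x-20)^2 + (y-16)^2 = 15^2
D = -2h = -40, E = -2k = -32
F = h^2+k^2-r^2 = 400+256-225 = 431

x^2 + y^2 - 40x - 32y + 431 = 0


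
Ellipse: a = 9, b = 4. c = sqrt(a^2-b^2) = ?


c^2 = 9^2 - 4^2 = 81 - 16 = 65
c = sqrt(65) = 8.0623

c = 8.0623


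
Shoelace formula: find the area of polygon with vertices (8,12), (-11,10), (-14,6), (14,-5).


sum(xi*y_{i+1}) = 8*10 - 11*6 - 14*(-5) + 14*12 = 252
sum(yi*x_{i+1}) = 12*(-11) + 10*(-14) + 6*14 - 5*8 = -228
Area = |252 + 228|/2 = 480/2 = 240.0000

240.0000 sq units


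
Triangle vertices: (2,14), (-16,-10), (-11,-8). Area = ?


2*(-10+ 8) = -4
-16*(-8-14) = 352
-11*(14+ 10) = -264
sum = 84
Area = |84|/2 = 42.0000

42.0000 sq units


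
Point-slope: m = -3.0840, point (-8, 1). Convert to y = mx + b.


y - 1 = -3.0840(x + 8)
y = -3.0840x + 1 + 3.0840*(-8)
y = -3.0840x - 23.6720

y = -3.0840x - 23.6720


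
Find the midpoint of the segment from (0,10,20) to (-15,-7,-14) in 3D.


Mx = (0- 15)/2 = -7.5000
My = (10- 7)/2 = 1.5000
Mz = (20- 14)/2 = 3.0000

M = (-7.5000, 1.5000, 3.0000)


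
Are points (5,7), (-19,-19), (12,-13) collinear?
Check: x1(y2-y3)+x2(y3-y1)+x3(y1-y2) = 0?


5*(-19+ 13) - 19*(-13-7) + 12*(7+ 19)
= -30 + 380 + 312 = 662

No, not collinear (determinant = 662)


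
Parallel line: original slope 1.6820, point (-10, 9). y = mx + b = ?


Parallel lines have equal slopes.
m2 = 1.6820
b2 = 9 - 1.6820*(-10) = 25.8200

y = 1.6820x + 25.8200


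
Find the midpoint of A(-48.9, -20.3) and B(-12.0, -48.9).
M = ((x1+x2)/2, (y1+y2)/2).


Mx = (-48.9 - 12.0)/2 = -60.9/2 = -30.4500
My = (-20.3 - 48.9)/2 = -69.2/2 = -34.6000

(-30.4500, -34.6000)


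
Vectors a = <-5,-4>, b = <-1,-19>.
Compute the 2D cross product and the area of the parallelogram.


cross = -5*(-19) + 4*(-1) = 95 - 4 = 91
Parallelogram area = |91| = 91

cross = 91, parallelogram area = 91


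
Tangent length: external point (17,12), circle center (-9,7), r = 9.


d = sqrt((17+ 9)^2 + (12-7)^2) = sqrt(676+25) = 26.4764
L = sqrt(701.0000 - 81) = sqrt(620.0000) = 24.8998

24.8998


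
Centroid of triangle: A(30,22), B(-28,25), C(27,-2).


Gx = (30- 28+27)/3 = 29/3 = 9.6667
Gy = (22+25- 2)/3 = 45/3 = 15.0000

G = (9.6667, 15.0000)


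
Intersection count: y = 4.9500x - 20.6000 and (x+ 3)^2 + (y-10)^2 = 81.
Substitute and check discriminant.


Substitute y = 4.9500x - 20.6000: (x+ 3)^2 + (4.9500x- 20.6000-10)^2 = 81
Expand to Ax^2 + Bx + C = 0, where b-k = -30.6
A = 1+m^2 = 25.5025
B = 2(m(b-k) - h) = 2(4.9500*(-30.6) + 3) = -296.94
C = h^2 + (b-k)^2 - r^2 = 9 + 936.36 - 81 = 864.36
disc = B^2-4AC = 88173.3636 - 88173.3636 = 0
disc = 0

1 intersection point (tangent)


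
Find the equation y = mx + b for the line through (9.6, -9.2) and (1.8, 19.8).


m = (29.0)/(-7.8) = -3.7179
b = y1 - m*x1 = -9.2 - (29.0*9.6)/(-7.8) = -9.2 + 35.6923 = 26.4923

y = -3.7179x + 26.4923


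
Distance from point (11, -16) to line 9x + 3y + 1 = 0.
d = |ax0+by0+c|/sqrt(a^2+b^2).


|9*11 + 3*(-16) + 1| = |52| = 52
sqrt(81 + 9) = sqrt(90) = 9.4868
d = 52/sqrt(90) = 5.4813

5.4813


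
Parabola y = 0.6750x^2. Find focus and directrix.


a = 0.6750
1/(4a) = 0.3704
Focus = (0, 0.3704)
Directrix: y = -0.3704

Focus = (0, 0.3704), Directrix: y = -0.3704


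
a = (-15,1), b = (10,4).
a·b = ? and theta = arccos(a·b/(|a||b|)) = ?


a·b = -15*10 + 1*4 = -150 + 4 = -146
|a| = sqrt(225+1) = 15.0333
|b| = sqrt(100+16) = 10.7703
cos(theta) = -146/(sqrt(226)*sqrt(116)) = -146/sqrt(26216) = -0.901716
theta = arccos(-146/sqrt(26216)) = 154.3845 degrees

a·b = -146, theta = 154.3845 deg


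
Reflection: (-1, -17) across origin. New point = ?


Reflection rule for origin: (-x, -y)
(-1, -17) -> (1, 17)

(1, 17)


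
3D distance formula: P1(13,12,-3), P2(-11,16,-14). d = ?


dx=-24, dy=4, dz=-11
d = sqrt(576+16+121) = sqrt(713) = 26.7021

26.7021


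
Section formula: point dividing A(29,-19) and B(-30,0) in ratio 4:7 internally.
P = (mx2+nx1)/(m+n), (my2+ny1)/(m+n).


Px = (4*(-30) + 7*29)/11 = 83/11 = 7.5455
Py = (4*0 + 7*(-19))/11 = -133/11 = -12.0909

P = (7.5455, -12.0909)


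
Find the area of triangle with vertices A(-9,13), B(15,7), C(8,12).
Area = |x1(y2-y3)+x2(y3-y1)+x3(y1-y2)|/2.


-9*(7-12) = 45
15*(12-13) = -15
8*(13-7) = 48
sum = 78
Area = |78|/2 = 39.0000

39.0000 sq units


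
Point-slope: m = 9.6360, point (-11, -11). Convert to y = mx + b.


y + 11 = 9.6360(x + 11)
y = 9.6360x - 11 - 9.6360*(-11)
y = 9.6360x + 94.9960

y = 9.6360x + 94.9960


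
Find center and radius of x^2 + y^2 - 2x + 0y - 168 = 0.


h = -D/2 = 2/2 = 1
k = -E/2 = 0/2 = 0
r^2 = h^2 + k^2 - F = 1 + 0 + 168 = 169
r = 13

Center (1, 0), radius = 13


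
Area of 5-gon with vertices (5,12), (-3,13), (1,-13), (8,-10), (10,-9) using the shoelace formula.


sum(xi*y_{i+1}) = 5*13 - 3*(-13) + 1*(-10) + 8*(-9) + 10*12 = 142
sum(yi*x_{i+1}) = 12*(-3) + 13*1 - 13*8 - 10*10 - 9*5 = -272
Area = |142 + 272|/2 = 414/2 = 207.0000

207.0000 sq units


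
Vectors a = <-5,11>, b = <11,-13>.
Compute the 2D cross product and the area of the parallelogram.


cross = -5*(-13) - 11*11 = 65 - 121 = -56
Parallelogram area = |-56| = 56

cross = -56, parallelogram area = 56


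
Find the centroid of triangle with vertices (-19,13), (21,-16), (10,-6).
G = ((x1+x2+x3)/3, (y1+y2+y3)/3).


Gx = (-19+21+10)/3 = 12/3 = 4.0000
Gy = (13- 16- 6)/3 = -9/3 = -3.0000

G = (4.0000, -3.0000)


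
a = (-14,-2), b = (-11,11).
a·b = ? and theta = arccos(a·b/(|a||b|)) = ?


a·b = -14*(-11) - 2*11 = 154 - 22 = 132
|a| = sqrt(196+4) = 14.1421
|b| = sqrt(121+121) = 15.5563
cos(theta) = 132/(sqrt(200)*sqrt(242)) = 132/sqrt(48400) = 0.600000
theta = arccos(132/sqrt(48400)) = 53.1301 degrees

a·b = 132, theta = 53.1301 deg


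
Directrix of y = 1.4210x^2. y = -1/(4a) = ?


a = 1.4210
1/(4a) = 0.1759
directrix: y = -0.1759 = -0.1759

y = -0.1759


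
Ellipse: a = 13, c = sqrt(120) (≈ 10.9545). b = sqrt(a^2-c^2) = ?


b^2 = 13^2 - (sqrt(120))^2 = 169 - 120 = 49
b = sqrt(49) = 7

b = 7


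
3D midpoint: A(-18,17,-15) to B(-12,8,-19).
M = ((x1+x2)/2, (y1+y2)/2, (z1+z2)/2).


Mx = (-18- 12)/2 = -15.0000
My = (17+8)/2 = 12.5000
Mz = (-15- 19)/2 = -17.0000

M = (-15.0000, 12.5000, -17.0000)


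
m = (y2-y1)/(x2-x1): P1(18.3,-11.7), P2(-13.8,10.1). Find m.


dy = 10.1 + 11.7 = 21.8
dx = -13.8 - 18.3 = -32.1
m = 21.8/(-32.1) = -0.6791

m = -0.6791


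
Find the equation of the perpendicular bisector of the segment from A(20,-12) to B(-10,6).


Midpoint = (5, -3)
Slope of AB = dy/dx = 18/(-30) = -0.6000
Perp slope = -dx/dy = 30/18 = 1.6667
b = My - (perp slope)*Mx = -3 + (-30*5)/18 = -3 - 8.3333 = -11.3333

y = 1.6667x - 11.3333


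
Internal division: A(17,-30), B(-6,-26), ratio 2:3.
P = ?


Px = (2*(-6) + 3*17)/5 = 39/5 = 7.8000
Py = (2*(-26) + 3*(-30))/5 = -142/5 = -28.4000

P = (7.8000, -28.4000)


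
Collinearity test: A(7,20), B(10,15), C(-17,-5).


7*(15+ 5) + 10*(-5-20) - 17*(20-15)
= 140 - 250 - 85 = -195

No, not collinear (determinant = -195)


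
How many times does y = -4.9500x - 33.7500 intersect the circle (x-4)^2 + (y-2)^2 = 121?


Substitute y = -4.9500x - 33.7500: (x-4)^2 + (-4.9500x- 33.7500-2)^2 = 121
Expand to Ax^2 + Bx + C = 0, where b-k = -35.75
A = 1+m^2 = 25.5025
B = 2(m(b-k) - h) = 2(-4.9500*(-35.75) - 4) = 345.925
C = h^2 + (b-k)^2 - r^2 = 16 + 1278.0625 - 121 = 1173.0625
disc = B^2-4AC = 119664.1056 - 119664.1056 = 0
disc = 0

1 intersection point (tangent)


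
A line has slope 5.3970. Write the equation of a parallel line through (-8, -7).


Parallel lines have equal slopes.
m2 = 5.3970
b2 = -7 - 5.3970*(-8) = 36.1760

y = 5.3970x + 36.1760


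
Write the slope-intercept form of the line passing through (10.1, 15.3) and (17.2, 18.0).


m = (2.7)/(7.1) = 0.3803
b = y1 - m*x1 = 15.3 - (2.7*10.1)/(7.1) = 15.3 - 3.8408 = 11.4592

y = 0.3803x + 11.4592


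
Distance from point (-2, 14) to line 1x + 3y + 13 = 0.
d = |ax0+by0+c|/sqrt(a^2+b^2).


|1*(-2) + 3*14 + 13| = |53| = 53
sqrt(1 + 9) = sqrt(10) = 3.1623
d = 53/sqrt(10) = 16.7601

16.7601


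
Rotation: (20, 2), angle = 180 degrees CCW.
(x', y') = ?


cos(180) = -1, sin(180) = 0
x' = 20*(-1) - 2*0 = -20
y' = 20*0 + 2*(-1) = -2

(-20, -2)


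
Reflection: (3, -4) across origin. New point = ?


Reflection rule for origin: (-x, -y)
(3, -4) -> (-3, 4)

(-3, 4)


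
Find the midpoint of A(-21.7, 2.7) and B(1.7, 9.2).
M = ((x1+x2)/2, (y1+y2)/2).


Mx = (-21.7 + 1.7)/2 = -20.0/2 = -10.0000
My = (2.7 + 9.2)/2 = 11.9/2 = 5.9500

(-10.0000, 5.9500)


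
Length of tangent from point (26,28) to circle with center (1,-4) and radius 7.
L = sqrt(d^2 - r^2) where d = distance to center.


d = sqrt((26-1)^2 + (28+ 4)^2) = sqrt(625+1024) = 40.6079
L = sqrt(1649.0000 - 49) = sqrt(1600.0000) = 40.0000

40.0000


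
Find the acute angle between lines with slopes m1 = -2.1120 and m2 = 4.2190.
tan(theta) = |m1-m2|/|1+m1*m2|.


m1-m2 = -6.331
1+m1*m2 = -7.910528
tan(theta) = |-6.331/(-7.910528)| = 0.800326
theta = arctan(|-6.331/(-7.910528)|) = 38.6712 degrees (acute angle)

38.6712 degrees


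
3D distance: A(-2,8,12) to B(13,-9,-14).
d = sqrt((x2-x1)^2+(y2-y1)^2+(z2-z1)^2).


dx=15, dy=-17, dz=-26
d = sqrt(225+289+676) = sqrt(1190) = 34.4964

34.4964


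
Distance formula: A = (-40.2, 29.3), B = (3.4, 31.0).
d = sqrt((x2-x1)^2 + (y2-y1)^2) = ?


dx = 3.4 + 40.2 = 43.6
dy = 31.0 - 29.3 = 1.7
d = sqrt(1900.96 + 2.89) = sqrt(1903.85) = 43.6331

43.6331


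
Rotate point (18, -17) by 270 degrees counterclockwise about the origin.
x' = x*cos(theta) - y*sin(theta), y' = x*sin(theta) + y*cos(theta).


cos(270) = 0, sin(270) = -1
x' = 18*0 + 17*(-1) = -17
y' = 18*(-1) - 17*0 = -18

(-17, -18)


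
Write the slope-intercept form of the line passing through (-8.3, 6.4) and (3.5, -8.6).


m = (-15.0)/(11.8) = -1.2712
b = y1 - m*x1 = 6.4 - (-15.0*(-8.3))/(11.8) = 6.4 - 10.5508 = -4.1508

y = -1.2712x - 4.1508


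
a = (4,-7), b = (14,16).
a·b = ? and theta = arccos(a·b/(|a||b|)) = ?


a·b = 4*14 - 7*16 = 56 - 112 = -56
|a| = sqrt(16+49) = 8.0623
|b| = sqrt(196+256) = 21.2603
cos(theta) = -56/(sqrt(65)*sqrt(452)) = -56/sqrt(29380) = -0.326710
theta = arccos(-56/sqrt(29380)) = 109.0692 degrees

a·b = -56, theta = 109.0692 deg


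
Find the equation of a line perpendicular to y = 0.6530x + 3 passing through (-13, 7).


Perpendicular slope = -1/m1 = -1/0.6530 = -1.5314
b2 = y0 - m2*x0 = 7 - 13/0.6530 = 7 - 19.9081 = -12.9081

y = -1.5314x - 12.9081


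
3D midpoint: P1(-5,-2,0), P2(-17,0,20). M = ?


Mx = (-5- 17)/2 = -11.0000
My = (-2+0)/2 = -1.0000
Mz = (0+20)/2 = 10.0000

M = (-11.0000, -1.0000, 10.0000)


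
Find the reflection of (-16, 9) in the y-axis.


Reflection rule for y-axis: (-x, y)
(-16, 9) -> (16, 9)

(16, 9)


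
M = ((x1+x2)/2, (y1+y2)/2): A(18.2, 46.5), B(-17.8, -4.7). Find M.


Mx = (18.2 - 17.8)/2 = 0.4/2 = 0.2000
My = (46.5 - 4.7)/2 = 41.8/2 = 20.9000

(0.2000, 20.9000)


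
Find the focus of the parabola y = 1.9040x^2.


a = 1.9040
4a = 7.6160
focus = (0, 1/7.6160) = (0, 0.1313)

Focus = (0, 0.1313)


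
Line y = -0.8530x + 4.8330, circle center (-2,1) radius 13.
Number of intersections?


Substitute y = -0.8530x + 4.8330: (x+ 2)^2 + (-0.8530x+4.8330-1)^2 = 169
Expand to Ax^2 + Bx + C = 0, where b-k = 3.833
A = 1+m^2 = 1.727609
B = 2(m(b-k) - h) = 2(-0.8530*3.833 + 2) = -2.539098
C = h^2 + (b-k)^2 - r^2 = 4 + 14.691889 - 169 = -150.308111
disc = B^2-4AC = 6.4470 + 1038.6946 = 1045.1416
disc > 0

2 intersection points


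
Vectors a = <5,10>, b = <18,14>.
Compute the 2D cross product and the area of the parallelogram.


cross = 5*14 - 10*18 = 70 - 180 = -110
Parallelogram area = |-110| = 110

cross = -110, parallelogram area = 110


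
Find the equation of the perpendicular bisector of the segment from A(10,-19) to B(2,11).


Midpoint = (6, -4)
Slope of AB = dy/dx = 30/(-8) = -3.7500
Perp slope = -dx/dy = 8/30 = 0.2667
b = My - (perp slope)*Mx = -4 + (-8*6)/30 = -4 - 1.6000 = -5.6000

y = 0.2667x - 5.6000


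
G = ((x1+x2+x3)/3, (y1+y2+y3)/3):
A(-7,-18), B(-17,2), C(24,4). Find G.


Gx = (-7- 17+24)/3 = 0/3 = 0
Gy = (-18+2+4)/3 = -12/3 = -4.0000

G = (0, -4.0000)


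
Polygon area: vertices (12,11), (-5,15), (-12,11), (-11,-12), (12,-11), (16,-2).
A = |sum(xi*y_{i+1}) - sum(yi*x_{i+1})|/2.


sum(xi*y_{i+1}) = 12*15 - 5*11 - 12*(-12) - 11*(-11) + 12*(-2) + 16*11 = 542
sum(yi*x_{i+1}) = 11*(-5) + 15*(-12) + 11*(-11) - 12*12 - 11*16 - 2*12 = -700
Area = |542 + 700|/2 = 1242/2 = 621.0000

621.0000 sq units


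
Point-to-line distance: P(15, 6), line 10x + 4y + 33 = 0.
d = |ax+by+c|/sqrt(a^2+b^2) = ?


|10*15 + 4*6 + 33| = |207| = 207
sqrt(100 + 16) = sqrt(116) = 10.7703
d = 207/sqrt(116) = 19.2195

19.2195


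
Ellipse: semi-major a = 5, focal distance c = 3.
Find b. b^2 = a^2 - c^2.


b^2 = 5^2 - (3)^2 = 25 - 9 = 16
b = sqrt(16) = 4

b = 4


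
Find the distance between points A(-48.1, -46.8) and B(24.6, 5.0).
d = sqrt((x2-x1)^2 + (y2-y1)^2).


dx = 24.6 + 48.1 = 72.7
dy = 5.0 + 46.8 = 51.8
d = sqrt(5285.29 + 2683.24) = sqrt(7968.53) = 89.2666

89.2666


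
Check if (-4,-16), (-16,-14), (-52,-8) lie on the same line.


-4*(-14+ 8) - 16*(-8+ 16) - 52*(-16+ 14)
= 24 - 128 + 104 = 0

Yes, collinear (determinant = 0)


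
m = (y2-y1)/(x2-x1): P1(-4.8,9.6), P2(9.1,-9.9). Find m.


dy = -9.9 - 9.6 = -19.5
dx = 9.1 + 4.8 = 13.9
m = -19.5/13.9 = -1.4029

m = -1.4029


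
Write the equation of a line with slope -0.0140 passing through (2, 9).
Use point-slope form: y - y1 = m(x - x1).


y - 9 = -0.0140(x - 2)
y = -0.0140x + 9 + 0.0140*2
y = -0.0140x + 9.0280

y = -0.0140x + 9.0280
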